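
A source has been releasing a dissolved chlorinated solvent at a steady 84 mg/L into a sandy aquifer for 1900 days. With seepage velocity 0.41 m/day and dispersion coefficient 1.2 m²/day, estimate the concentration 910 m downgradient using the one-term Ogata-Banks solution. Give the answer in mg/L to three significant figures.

2.20 mg/L

For a continuous step input, C/C₀ ≈ ½·erfc((x−vt)/(2√(Dt))).
vt = 0.41 × 1900 = 779 m and 2√(Dt) = 2√(1.2 × 1900) = 95.50 m.
Argument (x−vt)/(2√(Dt)) = (910 − 779)/95.50 = 1.372; ½·erfc(1.372) = 0.02617.
C = 84 × 0.02617 = 2.20 mg/L.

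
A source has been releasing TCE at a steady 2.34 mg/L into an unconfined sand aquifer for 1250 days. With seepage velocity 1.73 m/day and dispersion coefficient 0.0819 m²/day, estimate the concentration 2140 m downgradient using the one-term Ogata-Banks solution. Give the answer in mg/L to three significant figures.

2.20 mg/L

For a continuous step input, C/C₀ ≈ ½·erfc((x−vt)/(2√(Dt))).
vt = 1.73 × 1250 = 2162.5 m and 2√(Dt) = 2√(0.0819 × 1250) = 20.24 m.
Argument (x−vt)/(2√(Dt)) = (2140 − 2162.5)/20.24 = -1.112; ½·erfc(-1.112) = 0.9421.
C = 2.34 × 0.9421 = 2.20 mg/L.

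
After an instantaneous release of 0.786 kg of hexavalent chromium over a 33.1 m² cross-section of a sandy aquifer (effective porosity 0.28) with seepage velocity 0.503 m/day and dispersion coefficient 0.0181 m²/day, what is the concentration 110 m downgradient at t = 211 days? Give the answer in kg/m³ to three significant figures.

0.00460 kg/m³

For an instantaneous plane source, C(x,t) = M/(n_e·A·√(4πDt)) · exp(−(x−vt)²/(4Dt)), with n_e·A the pore (flow) area.
Plume center vt = 0.503 × 211 = 106.133 m, so the well at 110 m is 3.867 m downgradient of the peak.
√(4πDt) = 6.928 m, giving peak height M/(n_e·A·√(4πDt)) = 0.786/(0.28 × 33.1 × 6.928) = 0.01224 kg/m³.
(x−vt)²/(4Dt) = (3.867)²/(4 × 0.0181 × 211) = 0.9789; exp(−0.9789) = 0.3757.
C = 0.01224 × 0.3757 = 0.00460 kg/m³.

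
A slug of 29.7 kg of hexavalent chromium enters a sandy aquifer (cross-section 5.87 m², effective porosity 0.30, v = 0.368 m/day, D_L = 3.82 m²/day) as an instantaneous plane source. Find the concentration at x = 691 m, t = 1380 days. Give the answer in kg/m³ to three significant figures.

0.0133 kg/m³

For an instantaneous plane source, C(x,t) = M/(n_e·A·√(4πDt)) · exp(−(x−vt)²/(4Dt)), with n_e·A the pore (flow) area.
Plume center vt = 0.368 × 1380 = 507.84 m, so the well at 691 m is 183.16 m downgradient of the peak.
√(4πDt) = 257.4 m, giving peak height M/(n_e·A·√(4πDt)) = 29.7/(0.30 × 5.87 × 257.4) = 0.06552 kg/m³.
(x−vt)²/(4Dt) = (183.16)²/(4 × 3.82 × 1380) = 1.591; exp(−1.591) = 0.2037.
C = 0.06552 × 0.2037 = 0.0133 kg/m³.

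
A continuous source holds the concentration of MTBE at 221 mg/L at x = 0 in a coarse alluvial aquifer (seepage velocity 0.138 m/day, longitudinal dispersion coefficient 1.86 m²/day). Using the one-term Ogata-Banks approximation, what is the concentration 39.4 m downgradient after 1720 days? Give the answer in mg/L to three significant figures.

For a continuous step input, C/C₀ ≈ ½·erfc((x−vt)/(2√(Dt))).
vt = 0.138 × 1720 = 237.36 m and 2√(Dt) = 2√(1.86 × 1720) = 113.1 m.
Argument (x−vt)/(2√(Dt)) = (39.4 − 237.36)/113.1 = -1.750; ½·erfc(-1.750) = 0.9933.
C = 221 × 0.9933 = 220 mg/L.

220 mg/L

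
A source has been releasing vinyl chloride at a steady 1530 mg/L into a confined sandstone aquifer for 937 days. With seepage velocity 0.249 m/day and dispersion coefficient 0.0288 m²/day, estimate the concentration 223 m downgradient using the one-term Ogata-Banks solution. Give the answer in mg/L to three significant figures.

For a continuous step input, C/C₀ ≈ ½·erfc((x−vt)/(2√(Dt))).
vt = 0.249 × 937 = 233.313 m and 2√(Dt) = 2√(0.0288 × 937) = 10.39 m.
Argument (x−vt)/(2√(Dt)) = (223 − 233.313)/10.39 = -0.9926; ½·erfc(-0.9926) = 0.9198.
C = 1530 × 0.9198 = 1410 mg/L.

1410 mg/L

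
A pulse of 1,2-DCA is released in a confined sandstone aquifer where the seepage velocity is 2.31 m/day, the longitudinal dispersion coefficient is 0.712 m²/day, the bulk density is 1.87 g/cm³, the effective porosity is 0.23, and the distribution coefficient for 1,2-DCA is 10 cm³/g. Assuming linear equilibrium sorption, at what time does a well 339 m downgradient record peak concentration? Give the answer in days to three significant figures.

Retardation factor R = 1 + ρ_b·K_d/n = 1 + 1.87 × 10/0.23 = 82.30.
Sorption retards both mechanisms: v_R = v/R = 0.02807 m/day, D_R = D/R = 0.008651 m²/day.
Peak time from v_R²t² + 2D_R t − x² = 0: t = (√(D_R² + v_R²x²) − D_R)/v_R².
√(D_R² + v_R²x²) = √(0.008651² + 0.02807² × 339²) = 9.516; v_R² = 0.0007879.
t = (9.516 − 0.008651)/0.0007879 = 12100 days.

12100 days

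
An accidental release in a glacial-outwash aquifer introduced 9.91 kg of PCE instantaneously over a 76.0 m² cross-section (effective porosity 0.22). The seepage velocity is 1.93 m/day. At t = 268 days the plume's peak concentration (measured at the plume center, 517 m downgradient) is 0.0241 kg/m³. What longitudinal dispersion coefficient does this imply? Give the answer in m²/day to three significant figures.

At the plume center C_max = M/(n_e·A·√(4πDt)), so D = M²/(4πt·(n_e·A·C_max)²).
n_e·A·C_max = 0.22 × 76.0 × 0.0241 = 0.4030 kg/m.
D = 9.91²/(4π × 268 × 0.4030²) = 0.180 m²/day.

0.180 m²/day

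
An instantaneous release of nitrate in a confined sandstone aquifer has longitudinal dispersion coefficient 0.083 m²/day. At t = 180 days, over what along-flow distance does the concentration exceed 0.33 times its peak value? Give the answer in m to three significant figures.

The plume is Gaussian with σ = √(2Dt) = √(2 × 0.083 × 180) = 5.466 m.
C/C_peak = exp(−Δx²/(2σ²)) = 0.33 ⇒ Δx = σ·√(−2 ln 0.33) = 5.466 × 1.489 = 8.139 m.
Width = 2Δx = 16.3 m.

16.3 m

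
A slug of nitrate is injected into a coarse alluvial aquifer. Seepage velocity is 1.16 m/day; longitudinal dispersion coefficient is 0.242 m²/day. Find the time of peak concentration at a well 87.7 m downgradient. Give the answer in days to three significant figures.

75.4 days

For the 1D instantaneous-source solution, setting ∂C/∂t = 0 at fixed x gives v²t² + 2Dt − x² = 0, so t = (√(D² + v²x²) − D)/v².
√(D² + v²x²) = √(0.242² + 1.16² × 87.7²) = 101.7; v² = 1.3456.
t = (101.7 − 0.242)/1.3456 = 75.4 days (vs. the pure-advection estimate x/v = 75.6 d).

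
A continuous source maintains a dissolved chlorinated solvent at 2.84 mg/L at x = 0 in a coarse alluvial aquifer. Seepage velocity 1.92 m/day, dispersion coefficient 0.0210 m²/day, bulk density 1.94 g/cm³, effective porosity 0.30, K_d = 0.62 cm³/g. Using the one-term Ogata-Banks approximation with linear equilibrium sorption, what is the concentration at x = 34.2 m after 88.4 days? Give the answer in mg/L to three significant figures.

1.01 mg/L

Retardation factor R = 1 + ρ_b·K_d/n = 1 + 1.94 × 0.62/0.30 = 5.009.
Sorption retards both mechanisms: v_R = v/R = 0.3833 m/day, D_R = D/R = 0.004192 m²/day.
v_R·t = 0.3833 × 88.4 = 33.88372 m; 2√(D_R t) = 1.217 m; argument = (34.2 − 33.88372)/1.217 = 0.2599.
C = C₀ × ½·erfc(0.2599) = 2.84 × 0.3566 = 1.01 mg/L.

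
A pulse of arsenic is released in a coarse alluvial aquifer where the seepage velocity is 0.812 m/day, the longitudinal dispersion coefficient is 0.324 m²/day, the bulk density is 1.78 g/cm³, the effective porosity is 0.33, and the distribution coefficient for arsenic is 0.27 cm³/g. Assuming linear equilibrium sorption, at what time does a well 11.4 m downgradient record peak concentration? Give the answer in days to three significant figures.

33.3 days

Retardation factor R = 1 + ρ_b·K_d/n = 1 + 1.78 × 0.27/0.33 = 2.456.
Sorption retards both mechanisms: v_R = v/R = 0.3306 m/day, D_R = D/R = 0.1319 m²/day.
Peak time from v_R²t² + 2D_R t − x² = 0: t = (√(D_R² + v_R²x²) − D_R)/v_R².
√(D_R² + v_R²x²) = √(0.1319² + 0.3306² × 11.4²) = 3.771; v_R² = 0.1093.
t = (3.771 − 0.1319)/0.1093 = 33.3 days.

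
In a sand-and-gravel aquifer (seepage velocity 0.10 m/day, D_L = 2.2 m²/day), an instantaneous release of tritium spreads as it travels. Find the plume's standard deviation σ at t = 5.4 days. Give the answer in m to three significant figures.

4.87 m

Dispersive spreading gives a Gaussian with σ² = 2Dt; advection only shifts the center.
σ = √(2 × 2.2 × 5.4) = 4.87 m.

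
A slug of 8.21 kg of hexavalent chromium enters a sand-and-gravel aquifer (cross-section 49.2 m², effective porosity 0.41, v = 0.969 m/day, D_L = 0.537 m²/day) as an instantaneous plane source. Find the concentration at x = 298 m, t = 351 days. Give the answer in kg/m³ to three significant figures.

0.000795 kg/m³

For an instantaneous plane source, C(x,t) = M/(n_e·A·√(4πDt)) · exp(−(x−vt)²/(4Dt)), with n_e·A the pore (flow) area.
Plume center vt = 0.969 × 351 = 340.119 m, so the well at 298 m is 42.119 m upgradient of the peak.
√(4πDt) = 48.67 m, giving peak height M/(n_e·A·√(4πDt)) = 8.21/(0.41 × 49.2 × 48.67) = 0.008362 kg/m³.
(x−vt)²/(4Dt) = (-42.119)²/(4 × 0.537 × 351) = 2.353; exp(−2.353) = 0.09508.
C = 0.008362 × 0.09508 = 0.000795 kg/m³.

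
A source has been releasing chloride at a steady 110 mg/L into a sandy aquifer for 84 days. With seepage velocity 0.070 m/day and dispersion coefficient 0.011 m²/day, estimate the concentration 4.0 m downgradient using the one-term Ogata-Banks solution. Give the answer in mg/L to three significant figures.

For a continuous step input, C/C₀ ≈ ½·erfc((x−vt)/(2√(Dt))).
vt = 0.070 × 84 = 5.88 m and 2√(Dt) = 2√(0.011 × 84) = 1.922 m.
Argument (x−vt)/(2√(Dt)) = (4.0 − 5.88)/1.922 = -0.9781; ½·erfc(-0.9781) = 0.9167.
C = 110 × 0.9167 = 101 mg/L.

101 mg/L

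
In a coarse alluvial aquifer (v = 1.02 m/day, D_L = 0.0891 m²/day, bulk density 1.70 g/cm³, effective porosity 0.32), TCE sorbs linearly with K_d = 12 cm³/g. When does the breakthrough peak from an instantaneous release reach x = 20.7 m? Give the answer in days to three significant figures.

Retardation factor R = 1 + ρ_b·K_d/n = 1 + 1.70 × 12/0.32 = 64.75.
Sorption retards both mechanisms: v_R = v/R = 0.01575 m/day, D_R = D/R = 0.001376 m²/day.
Peak time from v_R²t² + 2D_R t − x² = 0: t = (√(D_R² + v_R²x²) − D_R)/v_R².
√(D_R² + v_R²x²) = √(0.001376² + 0.01575² × 20.7²) = 0.3260; v_R² = 0.0002481.
t = (0.3260 − 0.001376)/0.0002481 = 1310 days.

1310 days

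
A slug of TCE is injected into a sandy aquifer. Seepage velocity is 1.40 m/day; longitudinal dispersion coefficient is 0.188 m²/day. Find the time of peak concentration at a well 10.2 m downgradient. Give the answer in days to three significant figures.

7.19 days

For the 1D instantaneous-source solution, setting ∂C/∂t = 0 at fixed x gives v²t² + 2Dt − x² = 0, so t = (√(D² + v²x²) − D)/v².
√(D² + v²x²) = √(0.188² + 1.40² × 10.2²) = 14.28; v² = 1.96.
t = (14.28 − 0.188)/1.96 = 7.19 days (vs. the pure-advection estimate x/v = 7.29 d).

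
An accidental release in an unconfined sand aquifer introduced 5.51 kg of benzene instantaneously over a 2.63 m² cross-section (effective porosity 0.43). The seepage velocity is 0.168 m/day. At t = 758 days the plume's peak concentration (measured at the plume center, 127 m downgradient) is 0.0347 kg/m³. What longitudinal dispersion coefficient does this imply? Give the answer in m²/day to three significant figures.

At the plume center C_max = M/(n_e·A·√(4πDt)), so D = M²/(4πt·(n_e·A·C_max)²).
n_e·A·C_max = 0.43 × 2.63 × 0.0347 = 0.03924 kg/m.
D = 5.51²/(4π × 758 × 0.03924²) = 2.07 m²/day.

2.07 m²/day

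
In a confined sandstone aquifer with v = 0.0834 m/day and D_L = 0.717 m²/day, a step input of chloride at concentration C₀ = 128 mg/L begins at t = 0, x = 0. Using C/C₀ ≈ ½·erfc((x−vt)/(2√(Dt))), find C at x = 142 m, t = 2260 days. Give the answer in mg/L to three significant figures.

For a continuous step input, C/C₀ ≈ ½·erfc((x−vt)/(2√(Dt))).
vt = 0.0834 × 2260 = 188.484 m and 2√(Dt) = 2√(0.717 × 2260) = 80.51 m.
Argument (x−vt)/(2√(Dt)) = (142 − 188.484)/80.51 = -0.5774; ½·erfc(-0.5774) = 0.7929.
C = 128 × 0.7929 = 101 mg/L.

101 mg/L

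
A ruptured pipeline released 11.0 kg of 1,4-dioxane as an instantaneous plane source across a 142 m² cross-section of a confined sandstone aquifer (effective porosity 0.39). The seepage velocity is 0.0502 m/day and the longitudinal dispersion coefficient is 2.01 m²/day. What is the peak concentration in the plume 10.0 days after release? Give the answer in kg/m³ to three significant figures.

The peak of an instantaneous 1D plume sits at x = vt; there the Gaussian factor is 1 and C_max = M/(n_e·A·√(4πDt)), where n_e·A is the pore area the mass is dissolved in.
√(4πDt) = √(4π × 2.01 × 10.0) = 15.89 m, so C_max = 11.0/(0.39 × 142 × 15.89) = 0.0125 kg/m³.

0.0125 kg/m³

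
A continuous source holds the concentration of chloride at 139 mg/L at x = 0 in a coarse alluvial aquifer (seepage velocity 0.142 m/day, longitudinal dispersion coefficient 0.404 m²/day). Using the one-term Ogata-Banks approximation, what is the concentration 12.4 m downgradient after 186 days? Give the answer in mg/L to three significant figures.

For a continuous step input, C/C₀ ≈ ½·erfc((x−vt)/(2√(Dt))).
vt = 0.142 × 186 = 26.412 m and 2√(Dt) = 2√(0.404 × 186) = 17.34 m.
Argument (x−vt)/(2√(Dt)) = (12.4 − 26.412)/17.34 = -0.8081; ½·erfc(-0.8081) = 0.8734.
C = 139 × 0.8734 = 121 mg/L.

121 mg/L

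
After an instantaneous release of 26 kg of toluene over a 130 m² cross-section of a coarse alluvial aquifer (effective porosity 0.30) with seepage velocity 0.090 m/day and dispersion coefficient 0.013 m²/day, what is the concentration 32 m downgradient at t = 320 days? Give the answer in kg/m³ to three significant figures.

0.0498 kg/m³

For an instantaneous plane source, C(x,t) = M/(n_e·A·√(4πDt)) · exp(−(x−vt)²/(4Dt)), with n_e·A the pore (flow) area.
Plume center vt = 0.090 × 320 = 28.8 m, so the well at 32 m is 3.2 m downgradient of the peak.
√(4πDt) = 7.230 m, giving peak height M/(n_e·A·√(4πDt)) = 26/(0.30 × 130 × 7.230) = 0.09221 kg/m³.
(x−vt)²/(4Dt) = (3.2)²/(4 × 0.013 × 320) = 0.6154; exp(−0.6154) = 0.5404.
C = 0.09221 × 0.5404 = 0.0498 kg/m³.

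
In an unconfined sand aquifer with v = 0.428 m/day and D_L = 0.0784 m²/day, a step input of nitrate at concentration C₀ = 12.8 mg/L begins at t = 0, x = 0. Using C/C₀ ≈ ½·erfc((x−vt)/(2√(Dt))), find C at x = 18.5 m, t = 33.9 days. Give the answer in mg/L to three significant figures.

0.534 mg/L

For a continuous step input, C/C₀ ≈ ½·erfc((x−vt)/(2√(Dt))).
vt = 0.428 × 33.9 = 14.5092 m and 2√(Dt) = 2√(0.0784 × 33.9) = 3.261 m.
Argument (x−vt)/(2√(Dt)) = (18.5 − 14.5092)/3.261 = 1.224; ½·erfc(1.224) = 0.04173.
C = 12.8 × 0.04173 = 0.534 mg/L.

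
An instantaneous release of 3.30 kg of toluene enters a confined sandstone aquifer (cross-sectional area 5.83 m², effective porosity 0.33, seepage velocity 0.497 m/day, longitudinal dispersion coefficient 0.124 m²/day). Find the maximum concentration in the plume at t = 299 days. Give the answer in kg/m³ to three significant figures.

0.0795 kg/m³

The peak of an instantaneous 1D plume sits at x = vt; there the Gaussian factor is 1 and C_max = M/(n_e·A·√(4πDt)), where n_e·A is the pore area the mass is dissolved in.
√(4πDt) = √(4π × 0.124 × 299) = 21.58 m, so C_max = 3.30/(0.33 × 5.83 × 21.58) = 0.0795 kg/m³.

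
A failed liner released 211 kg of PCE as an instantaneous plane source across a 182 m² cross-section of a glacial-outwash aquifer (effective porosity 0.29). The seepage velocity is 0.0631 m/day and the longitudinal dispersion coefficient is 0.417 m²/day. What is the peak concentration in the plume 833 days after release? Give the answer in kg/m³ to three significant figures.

The peak of an instantaneous 1D plume sits at x = vt; there the Gaussian factor is 1 and C_max = M/(n_e·A·√(4πDt)), where n_e·A is the pore area the mass is dissolved in.
√(4πDt) = √(4π × 0.417 × 833) = 66.07 m, so C_max = 211/(0.29 × 182 × 66.07) = 0.0605 kg/m³.

0.0605 kg/m³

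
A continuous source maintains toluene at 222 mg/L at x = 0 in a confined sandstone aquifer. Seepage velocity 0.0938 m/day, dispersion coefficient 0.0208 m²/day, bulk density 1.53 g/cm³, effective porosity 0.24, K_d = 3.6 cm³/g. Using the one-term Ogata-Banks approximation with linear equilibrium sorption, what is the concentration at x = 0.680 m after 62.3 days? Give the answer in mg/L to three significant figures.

20.5 mg/L

Retardation factor R = 1 + ρ_b·K_d/n = 1 + 1.53 × 3.6/0.24 = 23.95.
Sorption retards both mechanisms: v_R = v/R = 0.003916 m/day, D_R = D/R = 0.0008685 m²/day.
v_R·t = 0.003916 × 62.3 = 0.2439668 m; 2√(D_R t) = 0.4652 m; argument = (0.680 − 0.2439668)/0.4652 = 0.9373.
C = C₀ × ½·erfc(0.9373) = 222 × 0.09250 = 20.5 mg/L.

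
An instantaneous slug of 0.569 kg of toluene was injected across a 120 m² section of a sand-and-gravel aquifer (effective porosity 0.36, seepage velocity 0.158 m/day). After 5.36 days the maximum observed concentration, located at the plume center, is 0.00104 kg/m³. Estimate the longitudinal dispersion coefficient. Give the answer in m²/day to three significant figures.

2.38 m²/day

At the plume center C_max = M/(n_e·A·√(4πDt)), so D = M²/(4πt·(n_e·A·C_max)²).
n_e·A·C_max = 0.36 × 120 × 0.00104 = 0.04493 kg/m.
D = 0.569²/(4π × 5.36 × 0.04493²) = 2.38 m²/day.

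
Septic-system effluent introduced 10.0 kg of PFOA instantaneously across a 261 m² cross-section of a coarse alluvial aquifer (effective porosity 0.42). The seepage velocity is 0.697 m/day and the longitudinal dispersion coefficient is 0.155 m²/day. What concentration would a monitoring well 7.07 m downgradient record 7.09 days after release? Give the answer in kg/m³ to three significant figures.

0.00876 kg/m³

For an instantaneous plane source, C(x,t) = M/(n_e·A·√(4πDt)) · exp(−(x−vt)²/(4Dt)), with n_e·A the pore (flow) area.
Plume center vt = 0.697 × 7.09 = 4.94173 m, so the well at 7.07 m is 2.12827 m downgradient of the peak.
√(4πDt) = 3.716 m, giving peak height M/(n_e·A·√(4πDt)) = 10.0/(0.42 × 261 × 3.716) = 0.02455 kg/m³.
(x−vt)²/(4Dt) = (2.12827)²/(4 × 0.155 × 7.09) = 1.030; exp(−1.030) = 0.3570.
C = 0.02455 × 0.3570 = 0.00876 kg/m³.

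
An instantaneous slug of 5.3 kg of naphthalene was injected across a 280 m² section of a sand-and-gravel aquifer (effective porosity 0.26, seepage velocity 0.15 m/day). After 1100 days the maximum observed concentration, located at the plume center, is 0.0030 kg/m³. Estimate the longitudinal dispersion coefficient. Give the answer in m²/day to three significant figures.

0.0426 m²/day

At the plume center C_max = M/(n_e·A·√(4πDt)), so D = M²/(4πt·(n_e·A·C_max)²).
n_e·A·C_max = 0.26 × 280 × 0.0030 = 0.2184 kg/m.
D = 5.3²/(4π × 1100 × 0.2184²) = 0.0426 m²/day.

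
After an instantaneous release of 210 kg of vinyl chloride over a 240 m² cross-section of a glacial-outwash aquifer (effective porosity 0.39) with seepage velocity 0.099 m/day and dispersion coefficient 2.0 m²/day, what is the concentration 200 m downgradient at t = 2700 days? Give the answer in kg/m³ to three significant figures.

For an instantaneous plane source, C(x,t) = M/(n_e·A·√(4πDt)) · exp(−(x−vt)²/(4Dt)), with n_e·A the pore (flow) area.
Plume center vt = 0.099 × 2700 = 267.3 m, so the well at 200 m is 67.3 m upgradient of the peak.
√(4πDt) = 260.5 m, giving peak height M/(n_e·A·√(4πDt)) = 210/(0.39 × 240 × 260.5) = 0.008613 kg/m³.
(x−vt)²/(4Dt) = (-67.3)²/(4 × 2.0 × 2700) = 0.2097; exp(−0.2097) = 0.8108.
C = 0.008613 × 0.8108 = 0.00698 kg/m³.

0.00698 kg/m³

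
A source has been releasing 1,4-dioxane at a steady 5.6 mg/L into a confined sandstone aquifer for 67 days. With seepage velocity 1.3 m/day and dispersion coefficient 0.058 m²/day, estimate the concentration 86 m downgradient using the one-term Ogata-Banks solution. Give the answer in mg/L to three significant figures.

For a continuous step input, C/C₀ ≈ ½·erfc((x−vt)/(2√(Dt))).
vt = 1.3 × 67 = 87.1 m and 2√(Dt) = 2√(0.058 × 67) = 3.943 m.
Argument (x−vt)/(2√(Dt)) = (86 − 87.1)/3.943 = -0.2790; ½·erfc(-0.2790) = 0.6534.
C = 5.6 × 0.6534 = 3.66 mg/L.

3.66 mg/L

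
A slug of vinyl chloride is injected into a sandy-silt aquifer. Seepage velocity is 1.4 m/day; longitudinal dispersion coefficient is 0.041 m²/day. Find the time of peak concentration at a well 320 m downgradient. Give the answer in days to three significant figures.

For the 1D instantaneous-source solution, setting ∂C/∂t = 0 at fixed x gives v²t² + 2Dt − x² = 0, so t = (√(D² + v²x²) − D)/v².
√(D² + v²x²) = √(0.041² + 1.4² × 320²) = 448.0; v² = 1.96.
t = (448.0 − 0.041)/1.96 = 229 days (vs. the pure-advection estimate x/v = 229 d).

229 days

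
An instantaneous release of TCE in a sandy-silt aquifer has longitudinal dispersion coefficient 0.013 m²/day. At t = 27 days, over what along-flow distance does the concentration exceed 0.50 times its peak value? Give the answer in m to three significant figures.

The plume is Gaussian with σ = √(2Dt) = √(2 × 0.013 × 27) = 0.8379 m.
C/C_peak = exp(−Δx²/(2σ²)) = 0.50 ⇒ Δx = σ·√(−2 ln 0.50) = 0.8379 × 1.177 = 0.9862 m.
Width = 2Δx = 1.97 m.

1.97 m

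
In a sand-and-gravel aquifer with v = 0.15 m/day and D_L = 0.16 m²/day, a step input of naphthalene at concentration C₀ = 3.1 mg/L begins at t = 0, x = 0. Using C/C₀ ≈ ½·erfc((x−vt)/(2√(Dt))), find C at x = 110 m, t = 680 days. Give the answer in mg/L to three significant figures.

For a continuous step input, C/C₀ ≈ ½·erfc((x−vt)/(2√(Dt))).
vt = 0.15 × 680 = 102 m and 2√(Dt) = 2√(0.16 × 680) = 20.86 m.
Argument (x−vt)/(2√(Dt)) = (110 − 102)/20.86 = 0.3835; ½·erfc(0.3835) = 0.2938.
C = 3.1 × 0.2938 = 0.911 mg/L.

0.911 mg/L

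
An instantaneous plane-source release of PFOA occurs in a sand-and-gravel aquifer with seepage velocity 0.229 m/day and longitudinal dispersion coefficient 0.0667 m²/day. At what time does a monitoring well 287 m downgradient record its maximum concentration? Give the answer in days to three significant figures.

1250 days

For the 1D instantaneous-source solution, setting ∂C/∂t = 0 at fixed x gives v²t² + 2Dt − x² = 0, so t = (√(D² + v²x²) − D)/v².
√(D² + v²x²) = √(0.0667² + 0.229² × 287²) = 65.72; v² = 0.052441.
t = (65.72 − 0.0667)/0.052441 = 1250 days (vs. the pure-advection estimate x/v = 1250 d).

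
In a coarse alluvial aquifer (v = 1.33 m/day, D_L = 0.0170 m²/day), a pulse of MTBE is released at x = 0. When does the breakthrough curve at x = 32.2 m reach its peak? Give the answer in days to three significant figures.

24.2 days

For the 1D instantaneous-source solution, setting ∂C/∂t = 0 at fixed x gives v²t² + 2Dt − x² = 0, so t = (√(D² + v²x²) − D)/v².
√(D² + v²x²) = √(0.0170² + 1.33² × 32.2²) = 42.83; v² = 1.7689.
t = (42.83 − 0.0170)/1.7689 = 24.2 days (vs. the pure-advection estimate x/v = 24.2 d).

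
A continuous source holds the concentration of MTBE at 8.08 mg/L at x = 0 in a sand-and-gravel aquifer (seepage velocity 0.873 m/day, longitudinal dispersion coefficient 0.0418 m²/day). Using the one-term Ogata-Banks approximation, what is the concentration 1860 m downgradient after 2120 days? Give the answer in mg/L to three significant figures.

For a continuous step input, C/C₀ ≈ ½·erfc((x−vt)/(2√(Dt))).
vt = 0.873 × 2120 = 1850.76 m and 2√(Dt) = 2√(0.0418 × 2120) = 18.83 m.
Argument (x−vt)/(2√(Dt)) = (1860 − 1850.76)/18.83 = 0.4907; ½·erfc(0.4907) = 0.2439.
C = 8.08 × 0.2439 = 1.97 mg/L.

1.97 mg/L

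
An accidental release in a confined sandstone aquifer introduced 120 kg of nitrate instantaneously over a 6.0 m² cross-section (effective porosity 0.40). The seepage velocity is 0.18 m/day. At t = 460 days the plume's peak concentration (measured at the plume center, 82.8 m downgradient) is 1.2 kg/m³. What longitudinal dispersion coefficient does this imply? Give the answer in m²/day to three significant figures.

At the plume center C_max = M/(n_e·A·√(4πDt)), so D = M²/(4πt·(n_e·A·C_max)²).
n_e·A·C_max = 0.40 × 6.0 × 1.2 = 2.880 kg/m.
D = 120²/(4π × 460 × 2.880²) = 0.300 m²/day.

0.300 m²/day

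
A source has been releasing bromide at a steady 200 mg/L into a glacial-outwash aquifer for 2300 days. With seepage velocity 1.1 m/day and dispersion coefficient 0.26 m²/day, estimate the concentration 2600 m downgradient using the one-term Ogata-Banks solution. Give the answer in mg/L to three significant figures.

4.30 mg/L

For a continuous step input, C/C₀ ≈ ½·erfc((x−vt)/(2√(Dt))).
vt = 1.1 × 2300 = 2530 m and 2√(Dt) = 2√(0.26 × 2300) = 48.91 m.
Argument (x−vt)/(2√(Dt)) = (2600 − 2530)/48.91 = 1.431; ½·erfc(1.431) = 0.02150.
C = 200 × 0.02150 = 4.30 mg/L.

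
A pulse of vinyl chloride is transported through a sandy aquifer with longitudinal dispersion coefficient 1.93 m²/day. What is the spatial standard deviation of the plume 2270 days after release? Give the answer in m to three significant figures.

Dispersive spreading gives a Gaussian with σ² = 2Dt; advection only shifts the center.
σ = √(2 × 1.93 × 2270) = 93.6 m.

93.6 m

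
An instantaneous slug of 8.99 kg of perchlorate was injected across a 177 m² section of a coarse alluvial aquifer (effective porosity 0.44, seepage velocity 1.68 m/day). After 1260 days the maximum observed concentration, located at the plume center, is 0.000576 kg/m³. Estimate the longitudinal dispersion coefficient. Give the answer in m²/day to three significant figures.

2.54 m²/day

At the plume center C_max = M/(n_e·A·√(4πDt)), so D = M²/(4πt·(n_e·A·C_max)²).
n_e·A·C_max = 0.44 × 177 × 0.000576 = 0.04486 kg/m.
D = 8.99²/(4π × 1260 × 0.04486²) = 2.54 m²/day.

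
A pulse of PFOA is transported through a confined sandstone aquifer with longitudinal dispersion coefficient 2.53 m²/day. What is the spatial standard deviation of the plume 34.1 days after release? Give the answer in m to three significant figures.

13.1 m

Dispersive spreading gives a Gaussian with σ² = 2Dt; advection only shifts the center.
σ = √(2 × 2.53 × 34.1) = 13.1 m.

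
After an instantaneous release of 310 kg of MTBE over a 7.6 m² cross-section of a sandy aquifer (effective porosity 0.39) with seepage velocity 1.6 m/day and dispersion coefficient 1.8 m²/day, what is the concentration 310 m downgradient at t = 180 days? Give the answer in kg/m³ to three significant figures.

For an instantaneous plane source, C(x,t) = M/(n_e·A·√(4πDt)) · exp(−(x−vt)²/(4Dt)), with n_e·A the pore (flow) area.
Plume center vt = 1.6 × 180 = 288 m, so the well at 310 m is 22 m downgradient of the peak.
√(4πDt) = 63.81 m, giving peak height M/(n_e·A·√(4πDt)) = 310/(0.39 × 7.6 × 63.81) = 1.639 kg/m³.
(x−vt)²/(4Dt) = (22)²/(4 × 1.8 × 180) = 0.3735; exp(−0.3735) = 0.6883.
C = 1.639 × 0.6883 = 1.13 kg/m³.

1.13 kg/m³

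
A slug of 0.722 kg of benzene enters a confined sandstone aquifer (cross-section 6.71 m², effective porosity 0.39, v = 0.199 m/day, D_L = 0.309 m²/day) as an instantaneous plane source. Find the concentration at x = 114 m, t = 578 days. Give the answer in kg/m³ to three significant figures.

For an instantaneous plane source, C(x,t) = M/(n_e·A·√(4πDt)) · exp(−(x−vt)²/(4Dt)), with n_e·A the pore (flow) area.
Plume center vt = 0.199 × 578 = 115.022 m, so the well at 114 m is 1.022 m upgradient of the peak.
√(4πDt) = 47.37 m, giving peak height M/(n_e·A·√(4πDt)) = 0.722/(0.39 × 6.71 × 47.37) = 0.005824 kg/m³.
(x−vt)²/(4Dt) = (-1.022)²/(4 × 0.309 × 578) = 0.001462; exp(−0.001462) = 0.9985.
C = 0.005824 × 0.9985 = 0.00582 kg/m³.

0.00582 kg/m³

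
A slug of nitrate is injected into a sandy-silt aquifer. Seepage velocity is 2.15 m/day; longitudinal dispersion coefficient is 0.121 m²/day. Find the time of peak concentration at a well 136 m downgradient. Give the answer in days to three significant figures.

63.2 days

For the 1D instantaneous-source solution, setting ∂C/∂t = 0 at fixed x gives v²t² + 2Dt − x² = 0, so t = (√(D² + v²x²) − D)/v².
√(D² + v²x²) = √(0.121² + 2.15² × 136²) = 292.4; v² = 4.6225.
t = (292.4 − 0.121)/4.6225 = 63.2 days (vs. the pure-advection estimate x/v = 63.3 d).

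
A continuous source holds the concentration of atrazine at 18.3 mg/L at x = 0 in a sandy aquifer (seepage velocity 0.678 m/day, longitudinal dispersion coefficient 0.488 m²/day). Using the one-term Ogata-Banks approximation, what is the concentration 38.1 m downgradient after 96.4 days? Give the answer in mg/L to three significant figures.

For a continuous step input, C/C₀ ≈ ½·erfc((x−vt)/(2√(Dt))).
vt = 0.678 × 96.4 = 65.3592 m and 2√(Dt) = 2√(0.488 × 96.4) = 13.72 m.
Argument (x−vt)/(2√(Dt)) = (38.1 − 65.3592)/13.72 = -1.987; ½·erfc(-1.987) = 0.9975.
C = 18.3 × 0.9975 = 18.3 mg/L.

18.3 mg/L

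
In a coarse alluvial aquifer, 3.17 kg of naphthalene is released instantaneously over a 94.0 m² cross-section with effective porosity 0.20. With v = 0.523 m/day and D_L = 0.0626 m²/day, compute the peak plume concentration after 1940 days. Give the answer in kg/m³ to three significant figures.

The peak of an instantaneous 1D plume sits at x = vt; there the Gaussian factor is 1 and C_max = M/(n_e·A·√(4πDt)), where n_e·A is the pore area the mass is dissolved in.
√(4πDt) = √(4π × 0.0626 × 1940) = 39.07 m, so C_max = 3.17/(0.20 × 94.0 × 39.07) = 0.00432 kg/m³.

0.00432 kg/m³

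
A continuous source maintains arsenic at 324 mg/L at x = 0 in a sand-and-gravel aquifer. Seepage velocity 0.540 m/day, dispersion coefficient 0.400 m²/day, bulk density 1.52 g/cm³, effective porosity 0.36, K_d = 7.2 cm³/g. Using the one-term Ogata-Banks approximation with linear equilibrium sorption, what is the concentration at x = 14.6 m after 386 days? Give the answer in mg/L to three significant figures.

1.80 mg/L

Retardation factor R = 1 + ρ_b·K_d/n = 1 + 1.52 × 7.2/0.36 = 31.40.
Sorption retards both mechanisms: v_R = v/R = 0.01720 m/day, D_R = D/R = 0.01274 m²/day.
v_R·t = 0.01720 × 386 = 6.6392 m; 2√(D_R t) = 4.435 m; argument = (14.6 − 6.6392)/4.435 = 1.795.
C = C₀ × ½·erfc(1.795) = 324 × 0.005566 = 1.80 mg/L.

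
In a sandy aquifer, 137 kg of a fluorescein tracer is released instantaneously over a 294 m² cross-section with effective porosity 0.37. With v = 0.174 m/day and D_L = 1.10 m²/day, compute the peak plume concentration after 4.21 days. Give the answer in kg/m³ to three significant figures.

0.165 kg/m³

The peak of an instantaneous 1D plume sits at x = vt; there the Gaussian factor is 1 and C_max = M/(n_e·A·√(4πDt)), where n_e·A is the pore area the mass is dissolved in.
√(4πDt) = √(4π × 1.10 × 4.21) = 7.629 m, so C_max = 137/(0.37 × 294 × 7.629) = 0.165 kg/m³.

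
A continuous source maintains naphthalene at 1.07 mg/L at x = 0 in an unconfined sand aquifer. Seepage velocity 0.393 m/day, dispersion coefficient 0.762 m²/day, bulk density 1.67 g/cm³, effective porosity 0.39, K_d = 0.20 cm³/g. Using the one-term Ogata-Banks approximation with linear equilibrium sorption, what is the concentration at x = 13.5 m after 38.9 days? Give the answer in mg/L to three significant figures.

0.188 mg/L

Retardation factor R = 1 + ρ_b·K_d/n = 1 + 1.67 × 0.20/0.39 = 1.856.
Sorption retards both mechanisms: v_R = v/R = 0.2117 m/day, D_R = D/R = 0.4106 m²/day.
v_R·t = 0.2117 × 38.9 = 8.23513 m; 2√(D_R t) = 7.993 m; argument = (13.5 − 8.23513)/7.993 = 0.6587.
C = C₀ × ½·erfc(0.6587) = 1.07 × 0.1758 = 0.188 mg/L.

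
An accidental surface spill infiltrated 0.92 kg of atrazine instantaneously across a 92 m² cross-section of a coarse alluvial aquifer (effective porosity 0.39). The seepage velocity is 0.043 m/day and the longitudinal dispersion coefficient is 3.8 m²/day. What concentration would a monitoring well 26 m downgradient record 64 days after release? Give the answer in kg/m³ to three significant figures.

0.000266 kg/m³

For an instantaneous plane source, C(x,t) = M/(n_e·A·√(4πDt)) · exp(−(x−vt)²/(4Dt)), with n_e·A the pore (flow) area.
Plume center vt = 0.043 × 64 = 2.752 m, so the well at 26 m is 23.248 m downgradient of the peak.
√(4πDt) = 55.28 m, giving peak height M/(n_e·A·√(4πDt)) = 0.92/(0.39 × 92 × 55.28) = 0.0004638 kg/m³.
(x−vt)²/(4Dt) = (23.248)²/(4 × 3.8 × 64) = 0.5556; exp(−0.5556) = 0.5737.
C = 0.0004638 × 0.5737 = 0.000266 kg/m³.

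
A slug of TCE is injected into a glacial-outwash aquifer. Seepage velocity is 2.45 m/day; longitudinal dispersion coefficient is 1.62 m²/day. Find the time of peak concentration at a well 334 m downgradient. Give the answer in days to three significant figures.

136 days

For the 1D instantaneous-source solution, setting ∂C/∂t = 0 at fixed x gives v²t² + 2Dt − x² = 0, so t = (√(D² + v²x²) − D)/v².
√(D² + v²x²) = √(1.62² + 2.45² × 334²) = 818.3; v² = 6.0025.
t = (818.3 − 1.62)/6.0025 = 136 days (vs. the pure-advection estimate x/v = 136 d).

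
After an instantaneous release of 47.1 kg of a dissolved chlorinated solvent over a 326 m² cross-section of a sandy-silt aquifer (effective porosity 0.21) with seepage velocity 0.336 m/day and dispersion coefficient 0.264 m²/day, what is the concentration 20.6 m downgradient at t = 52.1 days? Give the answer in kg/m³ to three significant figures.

0.0440 kg/m³

For an instantaneous plane source, C(x,t) = M/(n_e·A·√(4πDt)) · exp(−(x−vt)²/(4Dt)), with n_e·A the pore (flow) area.
Plume center vt = 0.336 × 52.1 = 17.5056 m, so the well at 20.6 m is 3.0944 m downgradient of the peak.
√(4πDt) = 13.15 m, giving peak height M/(n_e·A·√(4πDt)) = 47.1/(0.21 × 326 × 13.15) = 0.05232 kg/m³.
(x−vt)²/(4Dt) = (3.0944)²/(4 × 0.264 × 52.1) = 0.1740; exp(−0.1740) = 0.8403.
C = 0.05232 × 0.8403 = 0.0440 kg/m³.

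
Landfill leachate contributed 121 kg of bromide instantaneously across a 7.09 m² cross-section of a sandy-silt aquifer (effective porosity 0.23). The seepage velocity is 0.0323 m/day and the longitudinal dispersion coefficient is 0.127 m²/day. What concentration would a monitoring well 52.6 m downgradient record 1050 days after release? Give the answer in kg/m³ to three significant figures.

For an instantaneous plane source, C(x,t) = M/(n_e·A·√(4πDt)) · exp(−(x−vt)²/(4Dt)), with n_e·A the pore (flow) area.
Plume center vt = 0.0323 × 1050 = 33.915 m, so the well at 52.6 m is 18.685 m downgradient of the peak.
√(4πDt) = 40.94 m, giving peak height M/(n_e·A·√(4πDt)) = 121/(0.23 × 7.09 × 40.94) = 1.812 kg/m³.
(x−vt)²/(4Dt) = (18.685)²/(4 × 0.127 × 1050) = 0.6545; exp(−0.6545) = 0.5197.
C = 1.812 × 0.5197 = 0.942 kg/m³.

0.942 kg/m³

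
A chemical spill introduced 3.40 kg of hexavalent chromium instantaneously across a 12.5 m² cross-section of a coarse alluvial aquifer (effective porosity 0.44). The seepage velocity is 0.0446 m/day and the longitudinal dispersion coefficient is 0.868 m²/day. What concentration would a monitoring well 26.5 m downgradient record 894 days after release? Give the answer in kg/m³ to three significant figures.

0.00591 kg/m³

For an instantaneous plane source, C(x,t) = M/(n_e·A·√(4πDt)) · exp(−(x−vt)²/(4Dt)), with n_e·A the pore (flow) area.
Plume center vt = 0.0446 × 894 = 39.8724 m, so the well at 26.5 m is 13.3724 m upgradient of the peak.
√(4πDt) = 98.75 m, giving peak height M/(n_e·A·√(4πDt)) = 3.40/(0.44 × 12.5 × 98.75) = 0.006260 kg/m³.
(x−vt)²/(4Dt) = (-13.3724)²/(4 × 0.868 × 894) = 0.05761; exp(−0.05761) = 0.9440.
C = 0.006260 × 0.9440 = 0.00591 kg/m³.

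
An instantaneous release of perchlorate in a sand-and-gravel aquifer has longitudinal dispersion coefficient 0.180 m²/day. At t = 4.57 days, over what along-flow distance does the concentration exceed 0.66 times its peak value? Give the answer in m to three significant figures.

2.34 m

The plume is Gaussian with σ = √(2Dt) = √(2 × 0.180 × 4.57) = 1.283 m.
C/C_peak = exp(−Δx²/(2σ²)) = 0.66 ⇒ Δx = σ·√(−2 ln 0.66) = 1.283 × 0.9116 = 1.170 m.
Width = 2Δx = 2.34 m.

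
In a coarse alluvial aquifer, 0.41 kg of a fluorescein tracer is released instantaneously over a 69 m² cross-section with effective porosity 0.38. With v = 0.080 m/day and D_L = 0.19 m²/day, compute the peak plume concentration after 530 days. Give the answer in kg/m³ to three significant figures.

0.000440 kg/m³

The peak of an instantaneous 1D plume sits at x = vt; there the Gaussian factor is 1 and C_max = M/(n_e·A·√(4πDt)), where n_e·A is the pore area the mass is dissolved in.
√(4πDt) = √(4π × 0.19 × 530) = 35.57 m, so C_max = 0.41/(0.38 × 69 × 35.57) = 0.000440 kg/m³.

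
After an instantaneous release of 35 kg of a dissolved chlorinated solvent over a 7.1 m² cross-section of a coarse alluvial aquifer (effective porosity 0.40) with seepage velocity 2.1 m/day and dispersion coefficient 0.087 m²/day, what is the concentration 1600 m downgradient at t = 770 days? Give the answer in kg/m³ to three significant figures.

0.144 kg/m³

For an instantaneous plane source, C(x,t) = M/(n_e·A·√(4πDt)) · exp(−(x−vt)²/(4Dt)), with n_e·A the pore (flow) area.
Plume center vt = 2.1 × 770 = 1617 m, so the well at 1600 m is 17 m upgradient of the peak.
√(4πDt) = 29.01 m, giving peak height M/(n_e·A·√(4πDt)) = 35/(0.40 × 7.1 × 29.01) = 0.4248 kg/m³.
(x−vt)²/(4Dt) = (-17)²/(4 × 0.087 × 770) = 1.079; exp(−1.079) = 0.3399.
C = 0.4248 × 0.3399 = 0.144 kg/m³.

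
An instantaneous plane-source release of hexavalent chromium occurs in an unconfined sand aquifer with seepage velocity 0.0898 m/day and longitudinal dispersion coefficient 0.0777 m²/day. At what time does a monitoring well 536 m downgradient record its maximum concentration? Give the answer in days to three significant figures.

5960 days

For the 1D instantaneous-source solution, setting ∂C/∂t = 0 at fixed x gives v²t² + 2Dt − x² = 0, so t = (√(D² + v²x²) − D)/v².
√(D² + v²x²) = √(0.0777² + 0.0898² × 536²) = 48.13; v² = 0.00806404.
t = (48.13 − 0.0777)/0.00806404 = 5960 days (vs. the pure-advection estimate x/v = 5970 d).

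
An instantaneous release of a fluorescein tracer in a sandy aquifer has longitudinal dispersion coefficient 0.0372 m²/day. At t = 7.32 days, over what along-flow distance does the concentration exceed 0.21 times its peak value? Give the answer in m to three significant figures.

The plume is Gaussian with σ = √(2Dt) = √(2 × 0.0372 × 7.32) = 0.7380 m.
C/C_peak = exp(−Δx²/(2σ²)) = 0.21 ⇒ Δx = σ·√(−2 ln 0.21) = 0.7380 × 1.767 = 1.304 m.
Width = 2Δx = 2.61 m.

2.61 m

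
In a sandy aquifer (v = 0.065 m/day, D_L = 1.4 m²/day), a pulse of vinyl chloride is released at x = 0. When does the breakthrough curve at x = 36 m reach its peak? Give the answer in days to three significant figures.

314 days

For the 1D instantaneous-source solution, setting ∂C/∂t = 0 at fixed x gives v²t² + 2Dt − x² = 0, so t = (√(D² + v²x²) − D)/v².
√(D² + v²x²) = √(1.4² + 0.065² × 36²) = 2.727; v² = 0.004225.
t = (2.727 − 1.4)/0.004225 = 314 days (vs. the pure-advection estimate x/v = 554 d).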